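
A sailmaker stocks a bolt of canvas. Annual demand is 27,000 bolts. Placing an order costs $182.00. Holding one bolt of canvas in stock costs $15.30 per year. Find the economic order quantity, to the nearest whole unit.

Q* ≈ 801 bolts

EOQ = √(2DS / H) = √(2 × 27,000 × 182 / 15.3).
= √(9,828,000 / 15.3) = √642,352.9412 ≈ 801.469.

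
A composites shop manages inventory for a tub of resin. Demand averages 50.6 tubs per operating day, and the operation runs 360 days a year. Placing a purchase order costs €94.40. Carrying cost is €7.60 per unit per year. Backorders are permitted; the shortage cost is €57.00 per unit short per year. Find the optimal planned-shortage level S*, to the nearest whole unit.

S* ≈ 84 tubs

Annual demand D = 50.6 × 360 = 18,216.
With planned backorders, Q* = √(2DS/H) · √((H+B)/B).
√(2DS/H) = √(2 × 18,216 × 94.4 / 7.6) = 672.699.
√((H+B)/B) = √((7.6+57)/57) = 1.0646.
Q* ≈ 716.143.
S* = Q* · H/(H+B) = 716.143 × 7.6/64.6 ≈ 84.252.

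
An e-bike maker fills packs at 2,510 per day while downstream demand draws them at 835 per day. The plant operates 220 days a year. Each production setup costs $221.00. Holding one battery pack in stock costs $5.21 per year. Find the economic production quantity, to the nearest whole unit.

Annual demand D = 835 × 220 = 183,700.
Production build-up factor (1 − d/p) = 1 − 835/2,510 = 0.6673.
Q* = √(2DS / (H(1 − d/p))) = √(2 × 183,700 × 221 / (5.21 × 0.6673)).
= √(81,195,400 / 3.4768) ≈ 4832.549.

Q* ≈ 4,833 packs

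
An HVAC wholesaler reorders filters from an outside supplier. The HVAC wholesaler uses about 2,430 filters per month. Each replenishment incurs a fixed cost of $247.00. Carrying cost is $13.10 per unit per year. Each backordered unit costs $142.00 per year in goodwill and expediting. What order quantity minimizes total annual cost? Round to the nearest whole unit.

Annual demand D = 2,430 × 12 = 29,160.
With planned backorders, Q* = √(2DS/H) · √((H+B)/B).
√(2DS/H) = √(2 × 29,160 × 247 / 13.1) = 1048.628.
√((H+B)/B) = √((13.1+142)/142) = 1.0451.
Q* ≈ 1095.931.

Q* ≈ 1,096 filters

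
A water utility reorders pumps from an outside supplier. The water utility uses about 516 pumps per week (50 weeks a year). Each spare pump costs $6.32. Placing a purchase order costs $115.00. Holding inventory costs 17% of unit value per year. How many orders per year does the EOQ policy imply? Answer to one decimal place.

N ≈ 11.0 orders per year

Annual demand D = 516 × 50 = 25,800.
Holding cost H = 0.17 × $6.32 = $1.0744 per unit per year.
Q* = √(2DS/H) = √(2 × 25,800 × 115 / 1.0744) ≈ 2350.12.
Orders per year = D / Q* = 25,800 / 2350.12 ≈ 10.978.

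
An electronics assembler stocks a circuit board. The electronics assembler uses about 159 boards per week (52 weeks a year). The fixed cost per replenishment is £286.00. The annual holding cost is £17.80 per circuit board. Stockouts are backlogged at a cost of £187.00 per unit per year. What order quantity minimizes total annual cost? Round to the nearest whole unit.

Annual demand D = 159 × 52 = 8,268.
With planned backorders, Q* = √(2DS/H) · √((H+B)/B).
√(2DS/H) = √(2 × 8,268 × 286 / 17.8) = 515.452.
√((H+B)/B) = √((17.8+187)/187) = 1.0465.
Q* ≈ 539.427.

Q* ≈ 539 boards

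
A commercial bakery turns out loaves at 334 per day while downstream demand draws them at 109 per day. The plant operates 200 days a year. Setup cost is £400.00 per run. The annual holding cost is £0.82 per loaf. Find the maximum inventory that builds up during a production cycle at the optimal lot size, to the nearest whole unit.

I_max ≈ 3,785 loaves

Annual demand D = 109 × 200 = 21,800.
Production build-up factor (1 − d/p) = 1 − 109/334 = 0.6737.
Q* = √(2DS / (H(1 − d/p))) = √(2 × 21,800 × 400 / (0.82 × 0.6737)).
= √(17,440,000 / 0.5524) ≈ 5618.861.
Maximum inventory = Q*(1 − d/p) = 5618.861 × 0.6737 ≈ 3785.161.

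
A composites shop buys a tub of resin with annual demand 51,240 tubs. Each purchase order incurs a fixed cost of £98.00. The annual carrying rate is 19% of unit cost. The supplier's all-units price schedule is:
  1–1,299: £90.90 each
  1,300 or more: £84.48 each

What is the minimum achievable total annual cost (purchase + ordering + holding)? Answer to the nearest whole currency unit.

Holding cost per unit per year at price C is H = 0.19·C.
Candidates are each tier's EOQ (if it falls in that tier) and each price-break quantity.
EOQ at £90.90 = 762.6 (feasible in tier 1): TC = 51,240×£90.90 + (51,240/762.6)×98 + (762.6/2)×0.19×£90.90 = £4,670,886.17.
EOQ at £84.48 = 791.0 < 1300, so use break Q=1300: TC = 51,240×£84.48 + (51,240/1300.0)×98 + (1300.0/2)×0.19×£84.48 = £4,343,051.19.
Lowest total cost among the candidates is at Q = 1300.0.

TC* ≈ £4,343,051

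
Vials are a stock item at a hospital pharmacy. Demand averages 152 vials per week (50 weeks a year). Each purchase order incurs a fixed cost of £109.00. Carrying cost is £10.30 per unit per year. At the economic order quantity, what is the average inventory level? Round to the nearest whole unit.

Average inventory ≈ 201 vials

Annual demand D = 152 × 50 = 7,600.
EOQ = √(2DS/H) = √(2 × 7,600 × 109 / 10.3) ≈ 401.07.
Average inventory = Q*/2 ≈ 401.07 / 2 = 200.533.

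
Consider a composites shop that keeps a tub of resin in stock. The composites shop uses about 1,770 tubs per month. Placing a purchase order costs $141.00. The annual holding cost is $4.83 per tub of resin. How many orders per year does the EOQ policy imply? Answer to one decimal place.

Annual demand D = 1,770 × 12 = 21,240.
EOQ = √(2DS/H) = √(2 × 21,240 × 141 / 4.83) ≈ 1113.60.
Orders per year = D / Q* = 21,240 / 1113.60 ≈ 19.073.

N ≈ 19.1 orders per year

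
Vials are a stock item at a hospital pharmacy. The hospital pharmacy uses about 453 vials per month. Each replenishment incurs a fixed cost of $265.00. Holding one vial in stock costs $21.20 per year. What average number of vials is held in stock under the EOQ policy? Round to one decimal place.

Annual demand D = 453 × 12 = 5,436.
EOQ = √(2DS/H) = √(2 × 5,436 × 265 / 21.2) ≈ 368.65.
Average inventory = Q*/2 ≈ 368.65 / 2 = 184.323.

Average inventory ≈ 184.3 vials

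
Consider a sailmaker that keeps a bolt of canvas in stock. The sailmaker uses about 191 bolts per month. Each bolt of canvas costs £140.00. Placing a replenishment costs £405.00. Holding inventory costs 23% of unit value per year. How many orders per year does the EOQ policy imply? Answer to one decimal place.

N ≈ 9.5 orders per year

Annual demand D = 191 × 12 = 2,292.
Holding cost H = 0.23 × £140.00 = £32.2000 per unit per year.
The optimal lot size = √(2DS/H) = √(2 × 2,292 × 405 / 32.2) ≈ 240.12.
Orders per year = D / Q* = 2,292 / 240.12 ≈ 9.545.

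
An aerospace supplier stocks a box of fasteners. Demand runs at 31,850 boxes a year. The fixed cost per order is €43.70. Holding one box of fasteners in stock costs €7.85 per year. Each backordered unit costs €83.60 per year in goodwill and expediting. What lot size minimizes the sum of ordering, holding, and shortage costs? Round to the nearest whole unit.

With planned backorders, Q* = √(2DS/H) · √((H+B)/B).
√(2DS/H) = √(2 × 31,850 × 43.7 / 7.85) = 595.492.
√((H+B)/B) = √((7.85+83.6)/83.6) = 1.0459.
Q* ≈ 622.823.

Q* ≈ 623 boxes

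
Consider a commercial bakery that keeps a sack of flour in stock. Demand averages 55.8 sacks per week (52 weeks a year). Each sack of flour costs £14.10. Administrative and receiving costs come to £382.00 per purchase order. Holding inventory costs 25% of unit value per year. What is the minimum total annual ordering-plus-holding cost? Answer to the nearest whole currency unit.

TC* ≈ £2,795

Annual demand D = 55.8 × 52 = 2,901.6.
Holding cost H = 0.25 × £14.10 = £3.5250 per unit per year.
Q* = √(2DS/H) = √(2 × 2,901.6 × 382 / 3.525) ≈ 793.02.
At Q*, ordering cost (D/Q*)S equals holding cost (Q*/2)H, each = √(DSH/2).
Minimum total = √(2DSH) = √(2 × 2,901.6 × 382 × 3.525) ≈ 2795.407.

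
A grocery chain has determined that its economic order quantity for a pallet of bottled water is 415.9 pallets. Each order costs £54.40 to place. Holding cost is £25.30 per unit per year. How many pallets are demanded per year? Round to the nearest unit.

The basic EOQ model gives Q* = √(2DS/H); rearrange for the unknown.
From Q* = √(2DS/H): D = Q*²H / (2S) = 415.9² × 25.3 / (2 × 54.4) = 40222.538.

D ≈ 40,223 pallets per year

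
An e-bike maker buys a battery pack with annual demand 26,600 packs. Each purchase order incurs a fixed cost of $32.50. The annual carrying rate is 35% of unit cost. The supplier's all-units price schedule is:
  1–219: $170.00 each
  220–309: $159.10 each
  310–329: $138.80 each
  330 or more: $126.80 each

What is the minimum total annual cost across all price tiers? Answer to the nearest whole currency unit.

Holding cost per unit per year at price C is H = 0.35·C.
Candidates are each tier's EOQ (if it falls in that tier) and each price-break quantity.
EOQ at $170.00 = 170.5 (feasible in tier 1): TC = 26,600×$170.00 + (26,600/170.5)×32.5 + (170.5/2)×0.35×$170.00 = $4,532,142.76.
EOQ at $159.10 = 176.2 < 220, so use break Q=220: TC = 26,600×$159.10 + (26,600/220.0)×32.5 + (220.0/2)×0.35×$159.10 = $4,242,114.90.
EOQ at $138.80 = 188.7 < 310, so use break Q=310: TC = 26,600×$138.80 + (26,600/310.0)×32.5 + (310.0/2)×0.35×$138.80 = $3,702,398.61.
EOQ at $126.80 = 197.4 < 330, so use break Q=330: TC = 26,600×$126.80 + (26,600/330.0)×32.5 + (330.0/2)×0.35×$126.80 = $3,382,822.40.
Lowest total cost among the candidates is at Q = 330.0.

TC* ≈ $3,382,822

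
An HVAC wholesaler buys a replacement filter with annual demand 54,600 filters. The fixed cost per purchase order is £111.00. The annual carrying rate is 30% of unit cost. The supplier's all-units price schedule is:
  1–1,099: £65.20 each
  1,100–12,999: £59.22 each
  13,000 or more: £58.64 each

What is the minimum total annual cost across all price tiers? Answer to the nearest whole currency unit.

TC* ≈ £3,248,693

Holding cost per unit per year at price C is H = 0.30·C.
For each price level, check whether its EOQ is feasible; otherwise the best quantity at that price is the breakpoint.
EOQ at £65.20 = 787.2 (feasible in tier 1): TC = 54,600×£65.20 + (54,600/787.2)×111 + (787.2/2)×0.30×£65.20 = £3,575,317.75.
EOQ at £59.22 = 826.0 < 1100, so use break Q=1100: TC = 54,600×£59.22 + (54,600/1100.0)×111 + (1100.0/2)×0.30×£59.22 = £3,248,692.94.
EOQ at £58.64 = 830.1 < 13000, so use break Q=13000: TC = 54,600×£58.64 + (54,600/13000.0)×111 + (13000.0/2)×0.30×£58.64 = £3,316,558.20.
Lowest total cost among the candidates is at Q = 1100.0.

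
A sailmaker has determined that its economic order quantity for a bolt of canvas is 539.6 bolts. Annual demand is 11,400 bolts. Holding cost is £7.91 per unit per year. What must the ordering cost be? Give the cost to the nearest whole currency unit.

S ≈ £101

Squaring Q* = √(2DS/H) gives Q*² = 2DS/H.
From Q* = √(2DS/H): S = Q*²H / (2D) = 539.6² × 7.91 / (2 × 11,400) = 101.0149.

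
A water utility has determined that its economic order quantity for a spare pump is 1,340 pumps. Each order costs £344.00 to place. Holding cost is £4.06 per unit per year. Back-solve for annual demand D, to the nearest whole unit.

D ≈ 10,596 pumps per year

The basic EOQ model gives Q* = √(2DS/H); rearrange for the unknown.
From Q* = √(2DS/H): D = Q*²H / (2S) = 1,340² × 4.06 / (2 × 344) = 10596.128.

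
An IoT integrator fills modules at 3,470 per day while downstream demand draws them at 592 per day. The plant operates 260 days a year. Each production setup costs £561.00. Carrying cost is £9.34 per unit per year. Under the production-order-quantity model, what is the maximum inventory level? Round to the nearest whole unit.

I_max ≈ 3,916 modules

Annual demand D = 592 × 260 = 153,920.
Production build-up factor (1 − d/p) = 1 − 592/3,470 = 0.8294.
Q* = √(2DS / (H(1 − d/p))) = √(2 × 153,920 × 561 / (9.34 × 0.8294)).
= √(172,698,240 / 7.7465) ≈ 4721.607.
Maximum inventory = Q*(1 − d/p) = 4721.607 × 0.8294 ≈ 3916.077.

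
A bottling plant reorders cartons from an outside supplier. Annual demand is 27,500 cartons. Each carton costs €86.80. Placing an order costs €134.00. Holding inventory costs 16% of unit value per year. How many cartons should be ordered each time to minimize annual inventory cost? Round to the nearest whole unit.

Q* ≈ 728 cartons

Holding cost H = 0.16 × €86.80 = €13.8880 per unit per year.
EOQ = √(2DS / H) = √(2 × 27,500 × 134 / 13.888).
= √(7,370,000 / 13.888) = √530,673.9631 ≈ 728.474.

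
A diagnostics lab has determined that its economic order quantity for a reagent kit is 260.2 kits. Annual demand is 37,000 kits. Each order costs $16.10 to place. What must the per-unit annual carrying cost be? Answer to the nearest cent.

Invert the EOQ relation Q*² = 2DS/H.
From Q* = √(2DS/H): H = 2DS / Q*² = 2 × 37,000 × 16.1 / 260.2² = 17.5972.

H ≈ $17.60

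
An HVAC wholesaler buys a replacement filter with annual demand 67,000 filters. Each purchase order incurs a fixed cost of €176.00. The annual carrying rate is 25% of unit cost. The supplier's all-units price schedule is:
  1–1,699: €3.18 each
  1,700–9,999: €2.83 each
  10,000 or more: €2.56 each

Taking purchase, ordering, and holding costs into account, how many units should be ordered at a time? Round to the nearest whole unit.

Holding cost per unit per year at price C is H = 0.25·C.
Candidates are each tier's EOQ (if it falls in that tier) and each price-break quantity.
Tier 1 (€3.18): EOQ = 5446.6 exceeds tier's upper bound 1699, so this tier is dominated.
EOQ at €2.83 = 5773.6 (feasible in tier 2): TC = 67,000×€2.83 + (67,000/5773.6)×176 + (5773.6/2)×0.25×€2.83 = €193,694.81.
EOQ at €2.56 = 6070.4 < 10000, so use break Q=10000: TC = 67,000×€2.56 + (67,000/10000.0)×176 + (10000.0/2)×0.25×€2.56 = €175,899.20.
Lowest total cost is €175,899.20 at Q = 10000.0.

Q* ≈ 10,000 filters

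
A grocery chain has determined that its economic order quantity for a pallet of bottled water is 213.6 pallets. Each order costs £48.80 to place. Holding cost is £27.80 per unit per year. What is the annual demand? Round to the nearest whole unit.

Squaring Q* = √(2DS/H) gives Q*² = 2DS/H.
From Q* = √(2DS/H): D = Q*²H / (2S) = 213.6² × 27.8 / (2 × 48.8) = 12995.634.

D ≈ 12,996 pallets per year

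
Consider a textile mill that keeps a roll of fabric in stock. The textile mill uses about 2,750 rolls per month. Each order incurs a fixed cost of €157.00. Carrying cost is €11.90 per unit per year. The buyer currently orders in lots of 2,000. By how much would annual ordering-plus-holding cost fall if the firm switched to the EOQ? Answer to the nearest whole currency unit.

Annual demand D = 2,750 × 12 = 33,000.
EOQ = √(2DS/H) = √(2 × 33,000 × 157 / 11.9) ≈ 933.14.
Cost at Q* = (D/Q*)S + (Q*/2)H = √(2DSH) ≈ €11,104.40.
Cost at Q = 2,000: (33,000/2,000)×157 + (2,000/2)×11.9 = €2,590.50 + €11,900.00 = €14,490.50.
Excess = €14,490.50 − €11,104.40 = €3,386.10.

Extra cost ≈ €3,386 per year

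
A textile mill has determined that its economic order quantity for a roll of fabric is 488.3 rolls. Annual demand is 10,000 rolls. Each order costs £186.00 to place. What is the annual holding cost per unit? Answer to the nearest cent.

Invert the EOQ relation Q*² = 2DS/H.
From Q* = √(2DS/H): H = 2DS / Q*² = 2 × 10,000 × 186 / 488.3² = 15.6016.

H ≈ £15.60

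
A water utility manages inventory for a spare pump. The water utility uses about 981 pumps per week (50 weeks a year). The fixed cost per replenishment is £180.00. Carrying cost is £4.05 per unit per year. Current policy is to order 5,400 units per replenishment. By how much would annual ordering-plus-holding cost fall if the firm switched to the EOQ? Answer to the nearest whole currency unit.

Annual demand D = 981 × 50 = 49,050.
EOQ = √(2DS/H) = √(2 × 49,050 × 180 / 4.05) ≈ 2088.06.
Cost at Q* = (D/Q*)S + (Q*/2)H = √(2DSH) ≈ £8,456.65.
Cost at Q = 5,400: (49,050/5,400)×180 + (5,400/2)×4.05 = £1,635.00 + £10,935.00 = £12,570.00.
Excess = £12,570.00 − £8,456.65 = £4,113.35.

Extra cost ≈ £4,113 per year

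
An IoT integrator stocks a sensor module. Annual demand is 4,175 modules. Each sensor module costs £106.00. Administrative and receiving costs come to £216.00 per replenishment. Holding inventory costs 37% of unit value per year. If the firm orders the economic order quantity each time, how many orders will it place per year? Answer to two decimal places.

Holding cost H = 0.37 × £106.00 = £39.2200 per unit per year.
EOQ = √(2DS/H) = √(2 × 4,175 × 216 / 39.22) ≈ 214.45.
Orders per year = D / Q* = 4,175 / 214.45 ≈ 19.469.

N ≈ 19.47 orders per year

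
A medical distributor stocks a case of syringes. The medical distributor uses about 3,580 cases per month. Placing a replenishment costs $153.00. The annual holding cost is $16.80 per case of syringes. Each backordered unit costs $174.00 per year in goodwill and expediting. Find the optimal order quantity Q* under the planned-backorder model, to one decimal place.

Annual demand D = 3,580 × 12 = 42,960.
With planned backorders, Q* = √(2DS/H) · √((H+B)/B).
√(2DS/H) = √(2 × 42,960 × 153 / 16.8) = 884.582.
√((H+B)/B) = √((16.8+174)/174) = 1.0472.
Q* ≈ 926.302.

Q* ≈ 926.3 cases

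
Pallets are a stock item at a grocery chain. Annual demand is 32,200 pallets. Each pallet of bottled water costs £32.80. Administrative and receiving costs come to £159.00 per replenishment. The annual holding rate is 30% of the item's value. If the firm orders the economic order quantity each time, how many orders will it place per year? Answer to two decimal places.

N ≈ 31.57 orders per year

Holding cost H = 0.30 × £32.80 = £9.8400 per unit per year.
EOQ = √(2DS/H) = √(2 × 32,200 × 159 / 9.84) ≈ 1020.10.
Orders per year = D / Q* = 32,200 / 1020.10 ≈ 31.565.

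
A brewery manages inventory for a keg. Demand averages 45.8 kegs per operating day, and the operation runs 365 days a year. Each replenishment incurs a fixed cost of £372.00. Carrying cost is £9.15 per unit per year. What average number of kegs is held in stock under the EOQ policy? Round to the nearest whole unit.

Annual demand D = 45.8 × 365 = 16,717.
EOQ = √(2DS/H) = √(2 × 16,717 × 372 / 9.15) ≈ 1165.88.
Average inventory = Q*/2 ≈ 1165.88 / 2 = 582.942.

Average inventory ≈ 583 kegs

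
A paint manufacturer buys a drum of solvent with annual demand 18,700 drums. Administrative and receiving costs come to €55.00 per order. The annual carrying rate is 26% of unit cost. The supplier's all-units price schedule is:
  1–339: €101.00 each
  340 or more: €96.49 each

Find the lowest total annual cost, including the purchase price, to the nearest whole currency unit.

Holding cost per unit per year at price C is H = 0.26·C.
Candidates are each tier's EOQ (if it falls in that tier) and each price-break quantity.
EOQ at €101.00 = 279.9 (feasible in tier 1): TC = 18,700×€101.00 + (18,700/279.9)×55 + (279.9/2)×0.26×€101.00 = €1,896,049.61.
EOQ at €96.49 = 286.3 < 340, so use break Q=340: TC = 18,700×€96.49 + (18,700/340.0)×55 + (340.0/2)×0.26×€96.49 = €1,811,652.86.
Lowest total cost among the candidates is at Q = 340.0.

TC* ≈ €1,811,653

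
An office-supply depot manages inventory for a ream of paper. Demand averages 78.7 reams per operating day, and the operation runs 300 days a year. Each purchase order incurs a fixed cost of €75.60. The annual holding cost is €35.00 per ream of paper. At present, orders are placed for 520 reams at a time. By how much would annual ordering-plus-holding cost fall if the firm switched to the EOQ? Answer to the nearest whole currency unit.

Extra cost ≈ €1,355 per year

Annual demand D = 78.7 × 300 = 23,610.
EOQ = √(2DS/H) = √(2 × 23,610 × 75.6 / 35) ≈ 319.37.
Cost at Q* = (D/Q*)S + (Q*/2)H = √(2DSH) ≈ €11,177.84.
Cost at Q = 520: (23,610/520)×75.6 + (520/2)×35 = €3,432.53 + €9,100.00 = €12,532.53.
Excess = €12,532.53 − €11,177.84 = €1,354.69.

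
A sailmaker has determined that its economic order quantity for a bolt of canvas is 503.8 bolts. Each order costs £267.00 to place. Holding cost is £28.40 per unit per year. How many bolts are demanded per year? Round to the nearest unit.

Invert the EOQ relation Q*² = 2DS/H.
From Q* = √(2DS/H): D = Q*²H / (2S) = 503.8² × 28.4 / (2 × 267) = 13498.745.

D ≈ 13,499 bolts per year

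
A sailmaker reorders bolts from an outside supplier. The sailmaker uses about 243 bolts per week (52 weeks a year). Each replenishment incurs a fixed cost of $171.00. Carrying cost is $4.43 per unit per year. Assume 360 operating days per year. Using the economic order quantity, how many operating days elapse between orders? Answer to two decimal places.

Annual demand D = 243 × 52 = 12,636.
The optimal lot size = √(2DS/H) = √(2 × 12,636 × 171 / 4.43) ≈ 987.68.
Cycle time = Q*/D × 360 = 987.68 / 12,636 × 360 ≈ 28.139 days.

T ≈ 28.14 days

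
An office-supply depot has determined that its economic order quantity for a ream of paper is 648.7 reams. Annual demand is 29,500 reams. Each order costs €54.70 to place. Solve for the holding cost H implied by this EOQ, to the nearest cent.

The basic EOQ model gives Q* = √(2DS/H); rearrange for the unknown.
From Q* = √(2DS/H): H = 2DS / Q*² = 2 × 29,500 × 54.7 / 648.7² = 7.6692.

H ≈ €7.67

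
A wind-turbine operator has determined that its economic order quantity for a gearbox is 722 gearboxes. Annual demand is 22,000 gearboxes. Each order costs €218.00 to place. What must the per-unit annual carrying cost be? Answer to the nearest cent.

H ≈ €18.40

The basic EOQ model gives Q* = √(2DS/H); rearrange for the unknown.
From Q* = √(2DS/H): H = 2DS / Q*² = 2 × 22,000 × 218 / 722² = 18.4007.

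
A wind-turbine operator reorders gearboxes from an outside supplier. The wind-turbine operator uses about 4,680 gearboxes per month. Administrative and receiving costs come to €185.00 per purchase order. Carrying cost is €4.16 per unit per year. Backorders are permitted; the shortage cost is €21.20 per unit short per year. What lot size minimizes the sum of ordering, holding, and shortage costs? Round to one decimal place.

Annual demand D = 4,680 × 12 = 56,160.
With planned backorders, Q* = √(2DS/H) · √((H+B)/B).
√(2DS/H) = √(2 × 56,160 × 185 / 4.16) = 2234.950.
√((H+B)/B) = √((4.16+21.2)/21.2) = 1.0937.
Q* ≈ 2444.412.

Q* ≈ 2,444.4 gearboxes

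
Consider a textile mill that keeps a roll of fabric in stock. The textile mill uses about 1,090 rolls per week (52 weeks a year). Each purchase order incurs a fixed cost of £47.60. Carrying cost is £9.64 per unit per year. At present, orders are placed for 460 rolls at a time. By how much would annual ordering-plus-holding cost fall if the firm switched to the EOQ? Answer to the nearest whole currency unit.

Extra cost ≈ £870 per year

Annual demand D = 1,090 × 52 = 56,680.
EOQ = √(2DS/H) = √(2 × 56,680 × 47.6 / 9.64) ≈ 748.16.
Cost at Q* = (D/Q*)S + (Q*/2)H = √(2DSH) ≈ £7,212.27.
Cost at Q = 460: (56,680/460)×47.6 + (460/2)×9.64 = £5,865.15 + £2,217.20 = £8,082.35.
Excess = £8,082.35 − £7,212.27 = £870.08.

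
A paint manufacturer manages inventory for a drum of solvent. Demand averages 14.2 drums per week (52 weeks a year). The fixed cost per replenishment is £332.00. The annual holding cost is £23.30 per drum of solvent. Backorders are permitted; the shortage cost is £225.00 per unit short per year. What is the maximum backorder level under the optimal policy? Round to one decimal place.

S* ≈ 14.3 drums

Annual demand D = 14.2 × 52 = 738.4.
With planned backorders, Q* = √(2DS/H) · √((H+B)/B).
√(2DS/H) = √(2 × 738.4 × 332 / 23.3) = 145.061.
√((H+B)/B) = √((23.3+225)/225) = 1.0505.
Q* ≈ 152.387.
S* = Q* · H/(H+B) = 152.387 × 23.3/248.3 ≈ 14.300.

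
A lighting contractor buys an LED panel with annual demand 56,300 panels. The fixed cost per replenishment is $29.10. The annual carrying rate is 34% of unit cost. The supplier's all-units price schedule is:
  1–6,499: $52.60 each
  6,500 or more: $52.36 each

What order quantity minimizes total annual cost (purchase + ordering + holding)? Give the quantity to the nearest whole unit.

Q* ≈ 428 panels

Holding cost per unit per year at price C is H = 0.34·C.
For each price level, check whether its EOQ is feasible; otherwise the best quantity at that price is the breakpoint.
EOQ at $52.60 = 428.0 (feasible in tier 1): TC = 56,300×$52.60 + (56,300/428.0)×29.1 + (428.0/2)×0.34×$52.60 = $2,969,035.05.
EOQ at $52.36 = 429.0 < 6500, so use break Q=6500: TC = 56,300×$52.36 + (56,300/6500.0)×29.1 + (6500.0/2)×0.34×$52.36 = $3,005,977.85.
Lowest total cost is $2,969,035.05 at Q = 428.0.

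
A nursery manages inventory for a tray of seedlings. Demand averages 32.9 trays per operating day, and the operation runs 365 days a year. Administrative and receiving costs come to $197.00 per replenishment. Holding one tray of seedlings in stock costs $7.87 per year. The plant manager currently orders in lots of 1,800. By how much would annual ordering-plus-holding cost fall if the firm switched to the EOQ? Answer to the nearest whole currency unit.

Extra cost ≈ $2,295 per year

Annual demand D = 32.9 × 365 = 12,008.5.
EOQ = √(2DS/H) = √(2 × 12,008.5 × 197 / 7.87) ≈ 775.36.
Cost at Q* = (D/Q*)S + (Q*/2)H = √(2DSH) ≈ $6,102.11.
Cost at Q = 1,800: (12,008.5/1,800)×197 + (1,800/2)×7.87 = $1,314.26 + $7,083.00 = $8,397.26.
Excess = $8,397.26 − $6,102.11 = $2,295.16.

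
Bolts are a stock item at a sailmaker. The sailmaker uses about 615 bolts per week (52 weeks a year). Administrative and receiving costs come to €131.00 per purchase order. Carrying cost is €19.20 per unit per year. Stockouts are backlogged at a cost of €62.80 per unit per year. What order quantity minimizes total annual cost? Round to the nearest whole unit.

Q* ≈ 755 bolts

Annual demand D = 615 × 52 = 31,980.
With planned backorders, Q* = √(2DS/H) · √((H+B)/B).
√(2DS/H) = √(2 × 31,980 × 131 / 19.2) = 660.601.
√((H+B)/B) = √((19.2+62.8)/62.8) = 1.1427.
Q* ≈ 754.860.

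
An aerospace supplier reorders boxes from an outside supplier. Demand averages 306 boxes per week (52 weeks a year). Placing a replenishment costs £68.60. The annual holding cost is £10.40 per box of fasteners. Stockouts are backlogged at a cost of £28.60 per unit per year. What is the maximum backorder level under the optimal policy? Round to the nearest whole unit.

S* ≈ 143 boxes

Annual demand D = 306 × 52 = 15,912.
With planned backorders, Q* = √(2DS/H) · √((H+B)/B).
√(2DS/H) = √(2 × 15,912 × 68.6 / 10.4) = 458.166.
√((H+B)/B) = √((10.4+28.6)/28.6) = 1.1677.
Q* ≈ 535.023.
S* = Q* · H/(H+B) = 535.023 × 10.4/39 ≈ 142.673.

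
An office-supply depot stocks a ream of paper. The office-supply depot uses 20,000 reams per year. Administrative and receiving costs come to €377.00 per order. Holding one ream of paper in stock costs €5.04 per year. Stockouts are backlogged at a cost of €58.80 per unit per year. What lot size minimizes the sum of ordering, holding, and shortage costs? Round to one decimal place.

With planned backorders, Q* = √(2DS/H) · √((H+B)/B).
√(2DS/H) = √(2 × 20,000 × 377 / 5.04) = 1729.758.
√((H+B)/B) = √((5.04+58.8)/58.8) = 1.0420.
Q* ≈ 1802.367.

Q* ≈ 1,802.4 reams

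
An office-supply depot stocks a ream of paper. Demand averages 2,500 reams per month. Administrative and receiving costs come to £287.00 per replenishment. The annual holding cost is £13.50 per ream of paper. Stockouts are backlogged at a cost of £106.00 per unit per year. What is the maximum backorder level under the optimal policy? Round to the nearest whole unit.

Annual demand D = 2,500 × 12 = 30,000.
With planned backorders, Q* = √(2DS/H) · √((H+B)/B).
√(2DS/H) = √(2 × 30,000 × 287 / 13.5) = 1129.405.
√((H+B)/B) = √((13.5+106)/106) = 1.0618.
Q* ≈ 1199.170.
S* = Q* · H/(H+B) = 1199.170 × 13.5/119.5 ≈ 135.471.

S* ≈ 135 reams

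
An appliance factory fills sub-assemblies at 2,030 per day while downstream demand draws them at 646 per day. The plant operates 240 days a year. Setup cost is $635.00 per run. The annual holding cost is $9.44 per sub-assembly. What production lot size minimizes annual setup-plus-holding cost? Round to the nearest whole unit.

Annual demand D = 646 × 240 = 155,040.
Production build-up factor (1 − d/p) = 1 − 646/2,030 = 0.6818.
Q* = √(2DS / (H(1 − d/p))) = √(2 × 155,040 × 635 / (9.44 × 0.6818)).
= √(196,900,800 / 6.4359) ≈ 5531.179.

Q* ≈ 5,531 sub-assemblies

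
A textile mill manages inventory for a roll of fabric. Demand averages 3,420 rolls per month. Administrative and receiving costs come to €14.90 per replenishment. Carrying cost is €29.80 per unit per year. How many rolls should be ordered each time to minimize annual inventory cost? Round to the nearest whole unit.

Annual demand D = 3,420 × 12 = 41,040.
EOQ = √(2DS / H) = √(2 × 41,040 × 14.9 / 29.8).
= √(1,222,992 / 29.8) = √41,040 ≈ 202.583.

Q* ≈ 203 rolls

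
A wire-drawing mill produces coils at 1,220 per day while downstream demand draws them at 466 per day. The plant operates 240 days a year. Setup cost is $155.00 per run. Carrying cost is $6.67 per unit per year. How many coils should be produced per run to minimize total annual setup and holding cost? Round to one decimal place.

Annual demand D = 466 × 240 = 111,840.
Production build-up factor (1 − d/p) = 1 − 466/1,220 = 0.6180.
Q* = √(2DS / (H(1 − d/p))) = √(2 × 111,840 × 155 / (6.67 × 0.6180)).
= √(34,670,400 / 4.1223) ≈ 2900.085.

Q* ≈ 2,900.1 coils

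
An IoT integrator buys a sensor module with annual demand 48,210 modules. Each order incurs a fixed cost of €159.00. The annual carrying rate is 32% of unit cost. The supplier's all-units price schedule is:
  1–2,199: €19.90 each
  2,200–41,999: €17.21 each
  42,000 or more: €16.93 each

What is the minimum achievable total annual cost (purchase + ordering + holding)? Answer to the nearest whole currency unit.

TC* ≈ €839,236

Holding cost per unit per year at price C is H = 0.32·C.
For each price level, check whether its EOQ is feasible; otherwise the best quantity at that price is the breakpoint.
EOQ at €19.90 = 1551.6 (feasible in tier 1): TC = 48,210×€19.90 + (48,210/1551.6)×159 + (1551.6/2)×0.32×€19.90 = €969,259.61.
EOQ at €17.21 = 1668.5 < 2200, so use break Q=2200: TC = 48,210×€17.21 + (48,210/2200.0)×159 + (2200.0/2)×0.32×€17.21 = €839,236.29.
EOQ at €16.93 = 1682.2 < 42000, so use break Q=42000: TC = 48,210×€16.93 + (48,210/42000.0)×159 + (42000.0/2)×0.32×€16.93 = €930,147.41.
Lowest total cost among the candidates is at Q = 2200.0.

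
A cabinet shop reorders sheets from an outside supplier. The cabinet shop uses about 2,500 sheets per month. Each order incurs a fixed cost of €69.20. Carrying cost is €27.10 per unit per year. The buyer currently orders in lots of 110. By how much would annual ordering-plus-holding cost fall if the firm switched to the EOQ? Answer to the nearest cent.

Extra cost ≈ €9,755.72 per year

Annual demand D = 2,500 × 12 = 30,000.
EOQ = √(2DS/H) = √(2 × 30,000 × 69.2 / 27.1) ≈ 391.42.
Cost at Q* = (D/Q*)S + (Q*/2)H = √(2DSH) ≈ €10,607.51.
Cost at Q = 110: (30,000/110)×69.2 + (110/2)×27.1 = €18,872.73 + €1,490.50 = €20,363.23.
Excess = €20,363.23 − €10,607.51 = €9,755.72.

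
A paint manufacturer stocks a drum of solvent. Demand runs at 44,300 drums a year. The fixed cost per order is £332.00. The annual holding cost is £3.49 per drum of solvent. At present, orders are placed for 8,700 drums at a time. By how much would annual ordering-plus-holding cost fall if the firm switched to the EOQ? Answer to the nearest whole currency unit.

Extra cost ≈ £6,740 per year

EOQ = √(2DS/H) = √(2 × 44,300 × 332 / 3.49) ≈ 2903.17.
Cost at Q* = (D/Q*)S + (Q*/2)H = √(2DSH) ≈ £10,132.08.
Cost at Q = 8,700: (44,300/8,700)×332 + (8,700/2)×3.49 = £1,690.53 + £15,181.50 = £16,872.03.
Excess = £16,872.03 − £10,132.08 = £6,739.95.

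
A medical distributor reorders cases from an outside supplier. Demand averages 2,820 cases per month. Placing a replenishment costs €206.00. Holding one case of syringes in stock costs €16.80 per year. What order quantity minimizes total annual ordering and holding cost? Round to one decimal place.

Annual demand D = 2,820 × 12 = 33,840.
EOQ = √(2DS / H) = √(2 × 33,840 × 206 / 16.8).
= √(13,942,080 / 16.8) = √829,885.7143 ≈ 910.981.

Q* ≈ 911.0 cases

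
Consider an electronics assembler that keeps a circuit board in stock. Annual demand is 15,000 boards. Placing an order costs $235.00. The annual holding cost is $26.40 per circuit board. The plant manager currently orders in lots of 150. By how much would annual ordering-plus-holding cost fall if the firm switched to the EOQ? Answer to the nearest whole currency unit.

Extra cost ≈ $11,837 per year

EOQ = √(2DS/H) = √(2 × 15,000 × 235 / 26.4) ≈ 516.76.
Cost at Q* = (D/Q*)S + (Q*/2)H = √(2DSH) ≈ $13,642.58.
Cost at Q = 150: (15,000/150)×235 + (150/2)×26.4 = $23,500.00 + $1,980.00 = $25,480.00.
Excess = $25,480.00 − $13,642.58 = $11,837.42.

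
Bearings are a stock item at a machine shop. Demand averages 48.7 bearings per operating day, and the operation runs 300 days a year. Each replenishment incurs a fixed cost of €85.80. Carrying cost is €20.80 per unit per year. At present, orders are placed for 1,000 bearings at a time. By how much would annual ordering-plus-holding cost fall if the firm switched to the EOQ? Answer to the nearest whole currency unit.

Extra cost ≈ €4,432 per year

Annual demand D = 48.7 × 300 = 14,610.
EOQ = √(2DS/H) = √(2 × 14,610 × 85.8 / 20.8) ≈ 347.18.
Cost at Q* = (D/Q*)S + (Q*/2)H = √(2DSH) ≈ €7,221.30.
Cost at Q = 1,000: (14,610/1,000)×85.8 + (1,000/2)×20.8 = €1,253.54 + €10,400.00 = €11,653.54.
Excess = €11,653.54 − €7,221.30 = €4,432.24.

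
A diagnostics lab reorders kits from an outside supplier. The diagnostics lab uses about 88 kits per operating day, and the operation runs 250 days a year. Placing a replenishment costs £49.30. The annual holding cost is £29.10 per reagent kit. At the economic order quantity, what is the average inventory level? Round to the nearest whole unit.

Average inventory ≈ 137 kits

Annual demand D = 88 × 250 = 22,000.
EOQ = √(2DS/H) = √(2 × 22,000 × 49.3 / 29.1) ≈ 273.03.
Average inventory = Q*/2 ≈ 273.03 / 2 = 136.513.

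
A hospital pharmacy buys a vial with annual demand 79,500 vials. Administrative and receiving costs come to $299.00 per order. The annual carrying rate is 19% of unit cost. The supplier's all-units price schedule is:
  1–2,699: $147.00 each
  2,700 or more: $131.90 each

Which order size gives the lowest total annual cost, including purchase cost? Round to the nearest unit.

Holding cost per unit per year at price C is H = 0.19·C.
Candidates are each tier's EOQ (if it falls in that tier) and each price-break quantity.
EOQ at $147.00 = 1304.7 (feasible in tier 1): TC = 79,500×$147.00 + (79,500/1304.7)×299 + (1304.7/2)×0.19×$147.00 = $11,722,939.27.
EOQ at $131.90 = 1377.3 < 2700, so use break Q=2700: TC = 79,500×$131.90 + (79,500/2700.0)×299 + (2700.0/2)×0.19×$131.90 = $10,528,686.24.
Lowest total cost is $10,528,686.24 at Q = 2700.0.

Q* ≈ 2,700 vials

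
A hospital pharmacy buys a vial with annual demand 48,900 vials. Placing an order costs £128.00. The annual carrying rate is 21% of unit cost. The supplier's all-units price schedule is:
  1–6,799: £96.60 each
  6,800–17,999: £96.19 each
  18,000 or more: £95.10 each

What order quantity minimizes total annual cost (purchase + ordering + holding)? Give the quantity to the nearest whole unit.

Q* ≈ 786 vials

Holding cost per unit per year at price C is H = 0.21·C.
Candidates are each tier's EOQ (if it falls in that tier) and each price-break quantity.
EOQ at £96.60 = 785.6 (feasible in tier 1): TC = 48,900×£96.60 + (48,900/785.6)×128 + (785.6/2)×0.21×£96.60 = £4,739,675.75.
EOQ at £96.19 = 787.2 < 6800, so use break Q=6800: TC = 48,900×£96.19 + (48,900/6800.0)×128 + (6800.0/2)×0.21×£96.19 = £4,773,291.13.
EOQ at £95.10 = 791.7 < 18000, so use break Q=18000: TC = 48,900×£95.10 + (48,900/18000.0)×128 + (18000.0/2)×0.21×£95.10 = £4,830,476.73.
Lowest total cost is £4,739,675.75 at Q = 785.6.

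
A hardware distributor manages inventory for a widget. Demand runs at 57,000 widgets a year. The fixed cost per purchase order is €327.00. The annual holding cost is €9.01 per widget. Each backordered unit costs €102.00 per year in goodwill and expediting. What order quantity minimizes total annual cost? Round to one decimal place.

Q* ≈ 2,122.0 widgets

With planned backorders, Q* = √(2DS/H) · √((H+B)/B).
√(2DS/H) = √(2 × 57,000 × 327 / 9.01) = 2034.061.
√((H+B)/B) = √((9.01+102)/102) = 1.0432.
Q* ≈ 2121.998.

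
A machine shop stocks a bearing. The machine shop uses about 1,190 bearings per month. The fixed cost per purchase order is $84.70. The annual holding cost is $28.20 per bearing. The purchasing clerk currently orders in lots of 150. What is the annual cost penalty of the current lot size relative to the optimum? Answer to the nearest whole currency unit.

Extra cost ≈ $1,919 per year

Annual demand D = 1,190 × 12 = 14,280.
EOQ = √(2DS/H) = √(2 × 14,280 × 84.7 / 28.2) ≈ 292.88.
Cost at Q* = (D/Q*)S + (Q*/2)H = √(2DSH) ≈ $8,259.34.
Cost at Q = 150: (14,280/150)×84.7 + (150/2)×28.2 = $8,063.44 + $2,115.00 = $10,178.44.
Excess = $10,178.44 − $8,259.34 = $1,919.10.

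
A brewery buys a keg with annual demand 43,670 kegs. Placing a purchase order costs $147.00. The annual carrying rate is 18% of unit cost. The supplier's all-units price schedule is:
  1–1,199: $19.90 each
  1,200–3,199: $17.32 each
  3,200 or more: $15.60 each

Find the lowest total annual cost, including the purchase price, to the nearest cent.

Holding cost per unit per year at price C is H = 0.18·C.
Candidates are each tier's EOQ (if it falls in that tier) and each price-break quantity.
Tier 1 ($19.90): EOQ = 1893.2 exceeds tier's upper bound 1199, so this tier is dominated.
EOQ at $17.32 = 2029.3 (feasible in tier 2): TC = 43,670×$17.32 + (43,670/2029.3)×147 + (2029.3/2)×0.18×$17.32 = $762,691.07.
EOQ at $15.60 = 2138.3 < 3200, so use break Q=3200: TC = 43,670×$15.60 + (43,670/3200.0)×147 + (3200.0/2)×0.18×$15.60 = $687,750.89.
Lowest total cost among the candidates is at Q = 3200.0.

TC* ≈ $687,750.89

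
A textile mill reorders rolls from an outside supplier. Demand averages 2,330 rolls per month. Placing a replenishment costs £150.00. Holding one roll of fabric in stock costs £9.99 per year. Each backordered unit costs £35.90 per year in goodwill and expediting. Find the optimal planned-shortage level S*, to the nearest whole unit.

Annual demand D = 2,330 × 12 = 27,960.
With planned backorders, Q* = √(2DS/H) · √((H+B)/B).
√(2DS/H) = √(2 × 27,960 × 150 / 9.99) = 916.319.
√((H+B)/B) = √((9.99+35.9)/35.9) = 1.1306.
Q* ≈ 1035.996.
S* = Q* · H/(H+B) = 1035.996 × 9.99/45.89 ≈ 225.531.

S* ≈ 226 rolls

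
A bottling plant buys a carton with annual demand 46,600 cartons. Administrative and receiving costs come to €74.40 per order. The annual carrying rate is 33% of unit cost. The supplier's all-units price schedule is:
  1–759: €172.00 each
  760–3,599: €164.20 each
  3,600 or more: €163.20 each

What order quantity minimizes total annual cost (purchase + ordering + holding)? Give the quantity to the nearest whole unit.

Q* ≈ 760 cartons

Holding cost per unit per year at price C is H = 0.33·C.
For each price level, check whether its EOQ is feasible; otherwise the best quantity at that price is the breakpoint.
EOQ at €172.00 = 349.5 (feasible in tier 1): TC = 46,600×€172.00 + (46,600/349.5)×74.4 + (349.5/2)×0.33×€172.00 = €8,035,038.81.
EOQ at €164.20 = 357.7 < 760, so use break Q=760: TC = 46,600×€164.20 + (46,600/760.0)×74.4 + (760.0/2)×0.33×€164.20 = €7,676,872.57.
EOQ at €163.20 = 358.8 < 3600, so use break Q=3600: TC = 46,600×€163.20 + (46,600/3600.0)×74.4 + (3600.0/2)×0.33×€163.20 = €7,703,023.87.
Lowest total cost is €7,676,872.57 at Q = 760.0.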